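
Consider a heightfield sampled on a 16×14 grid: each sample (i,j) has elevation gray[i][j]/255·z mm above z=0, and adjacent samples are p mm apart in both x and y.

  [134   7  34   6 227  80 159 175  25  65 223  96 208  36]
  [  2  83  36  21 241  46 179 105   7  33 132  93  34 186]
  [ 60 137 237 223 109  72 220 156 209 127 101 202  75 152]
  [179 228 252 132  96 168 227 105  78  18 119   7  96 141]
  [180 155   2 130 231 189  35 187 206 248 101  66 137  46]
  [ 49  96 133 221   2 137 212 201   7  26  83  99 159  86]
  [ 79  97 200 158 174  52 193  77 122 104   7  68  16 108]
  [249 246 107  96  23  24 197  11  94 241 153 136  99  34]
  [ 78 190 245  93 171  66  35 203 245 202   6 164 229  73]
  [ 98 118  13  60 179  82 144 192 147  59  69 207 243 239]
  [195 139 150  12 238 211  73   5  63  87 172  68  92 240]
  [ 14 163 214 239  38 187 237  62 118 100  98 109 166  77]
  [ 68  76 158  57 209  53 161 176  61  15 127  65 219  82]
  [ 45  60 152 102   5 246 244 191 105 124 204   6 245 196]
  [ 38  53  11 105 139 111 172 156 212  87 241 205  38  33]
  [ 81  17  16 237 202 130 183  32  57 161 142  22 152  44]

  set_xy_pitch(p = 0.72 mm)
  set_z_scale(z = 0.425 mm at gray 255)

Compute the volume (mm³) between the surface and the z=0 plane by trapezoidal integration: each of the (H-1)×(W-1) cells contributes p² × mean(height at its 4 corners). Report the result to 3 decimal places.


20.798

height_mm = gray/255 × 0.425; cell vol = 0.72² × mean(4 corners)
unit = 0.72² × 0.425 / (4×255) = 0.000216 mm³ per gray-sum
row 0: Σ corner-gray over 13 cells = 4988  → 1.0774
row 1: Σ corner-gray over 13 cells = 6156  → 1.3297
row 2: Σ corner-gray over 13 cells = 7320  → 1.5811
row 3: Σ corner-gray over 13 cells = 6972  → 1.5060
row 4: Σ corner-gray over 13 cells = 6487  → 1.4012
row 5: Σ corner-gray over 13 cells = 5610  → 1.2118
row 6: Σ corner-gray over 13 cells = 5860  → 1.2658
row 7: Σ corner-gray over 13 cells = 6986  → 1.5090
row 8: Σ corner-gray over 13 cells = 7212  → 1.5578
row 9: Σ corner-gray over 13 cells = 6418  → 1.3863
row 10: Σ corner-gray over 13 cells = 6608  → 1.4273
row 11: Σ corner-gray over 13 cells = 6457  → 1.3947
row 12: Σ corner-gray over 13 cells = 6513  → 1.4068
row 13: Σ corner-gray over 13 cells = 6740  → 1.4558
row 14: Σ corner-gray over 13 cells = 5958  → 1.2869
Σ rows: total corner-gray = 96285  → 20.7976 mm³


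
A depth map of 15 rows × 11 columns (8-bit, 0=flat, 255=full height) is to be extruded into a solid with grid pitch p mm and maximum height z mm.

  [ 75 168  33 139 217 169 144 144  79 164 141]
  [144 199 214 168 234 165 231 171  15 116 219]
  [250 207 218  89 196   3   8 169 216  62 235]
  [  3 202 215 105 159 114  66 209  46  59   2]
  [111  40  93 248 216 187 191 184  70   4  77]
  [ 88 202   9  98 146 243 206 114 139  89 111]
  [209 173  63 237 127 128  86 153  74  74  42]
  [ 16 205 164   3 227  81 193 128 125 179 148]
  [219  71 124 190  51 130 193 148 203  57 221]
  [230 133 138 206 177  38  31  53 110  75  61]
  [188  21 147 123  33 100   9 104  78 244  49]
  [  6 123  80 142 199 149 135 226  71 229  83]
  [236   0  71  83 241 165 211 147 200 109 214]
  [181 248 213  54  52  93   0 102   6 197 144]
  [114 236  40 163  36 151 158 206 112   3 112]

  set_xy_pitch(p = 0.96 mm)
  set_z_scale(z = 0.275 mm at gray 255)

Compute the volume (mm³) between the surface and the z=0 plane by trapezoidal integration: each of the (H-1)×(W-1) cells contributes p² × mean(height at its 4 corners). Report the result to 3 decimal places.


18.211

height_mm = gray/255 × 0.275; cell vol = 0.96² × mean(4 corners)
unit = 0.96² × 0.275 / (4×255) = 0.000248471 mm³ per gray-sum
row 0: Σ corner-gray over 10 cells = 6119  → 1.5204
row 1: Σ corner-gray over 10 cells = 6210  → 1.5430
row 2: Σ corner-gray over 10 cells = 5176  → 1.2861
row 3: Σ corner-gray over 10 cells = 5009  → 1.2446
row 4: Σ corner-gray over 10 cells = 5345  → 1.3281
row 5: Σ corner-gray over 10 cells = 5172  → 1.2851
row 6: Σ corner-gray over 10 cells = 5255  → 1.3057
row 7: Σ corner-gray over 10 cells = 5548  → 1.3785
row 8: Σ corner-gray over 10 cells = 4987  → 1.2391
row 9: Σ corner-gray over 10 cells = 4168  → 1.0356
row 10: Σ corner-gray over 10 cells = 4752  → 1.1807
row 11: Σ corner-gray over 10 cells = 5701  → 1.4165
row 12: Σ corner-gray over 10 cells = 5159  → 1.2819
row 13: Σ corner-gray over 10 cells = 4691  → 1.1656
Σ rows: total corner-gray = 73292  → 18.2109 mm³


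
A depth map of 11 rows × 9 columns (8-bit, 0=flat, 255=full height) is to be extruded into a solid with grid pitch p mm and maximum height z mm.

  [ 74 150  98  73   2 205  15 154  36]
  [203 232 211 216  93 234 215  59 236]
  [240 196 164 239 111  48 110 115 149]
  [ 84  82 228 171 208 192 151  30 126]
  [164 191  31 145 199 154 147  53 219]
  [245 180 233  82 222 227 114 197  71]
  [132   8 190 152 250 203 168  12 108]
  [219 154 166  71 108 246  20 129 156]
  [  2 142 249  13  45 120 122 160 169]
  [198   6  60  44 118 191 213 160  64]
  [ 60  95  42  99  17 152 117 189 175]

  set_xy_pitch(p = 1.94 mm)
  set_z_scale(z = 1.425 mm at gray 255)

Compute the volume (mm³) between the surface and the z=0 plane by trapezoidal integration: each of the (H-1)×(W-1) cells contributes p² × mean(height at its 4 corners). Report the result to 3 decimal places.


235.194

height_mm = gray/255 × 1.425; cell vol = 1.94² × mean(4 corners)
unit = 1.94² × 1.425 / (4×255) = 0.00525797 mm³ per gray-sum
row 0: Σ corner-gray over 8 cells = 4463  → 23.4663
row 1: Σ corner-gray over 8 cells = 5314  → 27.9409
row 2: Σ corner-gray over 8 cells = 4689  → 24.6546
row 3: Σ corner-gray over 8 cells = 4557  → 23.9606
row 4: Σ corner-gray over 8 cells = 5049  → 26.5475
row 5: Σ corner-gray over 8 cells = 5032  → 26.4581
row 6: Σ corner-gray over 8 cells = 4369  → 22.9721
row 7: Σ corner-gray over 8 cells = 4036  → 21.2212
row 8: Σ corner-gray over 8 cells = 3719  → 19.5544
row 9: Σ corner-gray over 8 cells = 3503  → 18.4187
Σ rows: total corner-gray = 44731  → 235.1943 mm³


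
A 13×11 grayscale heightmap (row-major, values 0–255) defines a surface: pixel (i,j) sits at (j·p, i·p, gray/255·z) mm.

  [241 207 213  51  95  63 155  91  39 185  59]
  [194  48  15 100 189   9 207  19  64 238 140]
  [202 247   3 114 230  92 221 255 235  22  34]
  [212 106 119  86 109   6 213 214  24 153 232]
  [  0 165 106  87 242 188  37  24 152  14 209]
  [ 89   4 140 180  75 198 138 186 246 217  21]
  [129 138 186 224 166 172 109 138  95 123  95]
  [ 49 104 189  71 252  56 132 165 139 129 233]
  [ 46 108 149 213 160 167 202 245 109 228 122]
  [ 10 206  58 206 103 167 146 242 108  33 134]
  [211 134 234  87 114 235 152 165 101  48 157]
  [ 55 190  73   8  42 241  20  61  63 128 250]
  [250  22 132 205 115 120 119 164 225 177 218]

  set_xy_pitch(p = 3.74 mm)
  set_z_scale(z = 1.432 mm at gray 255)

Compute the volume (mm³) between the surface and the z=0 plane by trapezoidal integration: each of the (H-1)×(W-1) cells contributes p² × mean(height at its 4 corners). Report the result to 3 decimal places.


height_mm = gray/255 × 1.432; cell vol = 3.74² × mean(4 corners)
unit = 3.74² × 1.432 / (4×255) = 0.0196375 mm³ per gray-sum
row 0: Σ corner-gray over 10 cells = 4610  → 90.5288
row 1: Σ corner-gray over 10 cells = 5186  → 101.8400
row 2: Σ corner-gray over 10 cells = 5578  → 109.5379
row 3: Σ corner-gray over 10 cells = 4743  → 93.1406
row 4: Σ corner-gray over 10 cells = 5117  → 100.4851
row 5: Σ corner-gray over 10 cells = 5804  → 113.9760
row 6: Σ corner-gray over 10 cells = 5682  → 111.5802
row 7: Σ corner-gray over 10 cells = 6086  → 119.5138
row 8: Σ corner-gray over 10 cells = 6012  → 118.0606
row 9: Σ corner-gray over 10 cells = 5590  → 109.7736
row 10: Σ corner-gray over 10 cells = 4865  → 95.5364
row 11: Σ corner-gray over 10 cells = 4983  → 97.8536
Σ rows: total corner-gray = 64256  → 1261.8268 mm³

1261.827


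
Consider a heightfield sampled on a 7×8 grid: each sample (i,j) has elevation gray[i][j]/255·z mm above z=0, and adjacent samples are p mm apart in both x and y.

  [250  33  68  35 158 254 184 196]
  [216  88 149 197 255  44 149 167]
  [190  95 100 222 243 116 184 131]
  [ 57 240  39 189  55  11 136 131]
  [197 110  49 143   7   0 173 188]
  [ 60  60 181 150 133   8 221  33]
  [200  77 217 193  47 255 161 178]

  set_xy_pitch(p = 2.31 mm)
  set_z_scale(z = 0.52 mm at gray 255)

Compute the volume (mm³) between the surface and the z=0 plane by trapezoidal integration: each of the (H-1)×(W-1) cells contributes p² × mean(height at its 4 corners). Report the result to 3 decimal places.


height_mm = gray/255 × 0.52; cell vol = 2.31² × mean(4 corners)
unit = 2.31² × 0.52 / (4×255) = 0.00272036 mm³ per gray-sum
row 0: Σ corner-gray over 7 cells = 4057  → 11.0365
row 1: Σ corner-gray over 7 cells = 4388  → 11.9370
row 2: Σ corner-gray over 7 cells = 3769  → 10.2531
row 3: Σ corner-gray over 7 cells = 2877  → 7.8265
row 4: Σ corner-gray over 7 cells = 2948  → 8.0196
row 5: Σ corner-gray over 7 cells = 3877  → 10.5469
Σ rows: total corner-gray = 21916  → 59.6195 mm³

59.620


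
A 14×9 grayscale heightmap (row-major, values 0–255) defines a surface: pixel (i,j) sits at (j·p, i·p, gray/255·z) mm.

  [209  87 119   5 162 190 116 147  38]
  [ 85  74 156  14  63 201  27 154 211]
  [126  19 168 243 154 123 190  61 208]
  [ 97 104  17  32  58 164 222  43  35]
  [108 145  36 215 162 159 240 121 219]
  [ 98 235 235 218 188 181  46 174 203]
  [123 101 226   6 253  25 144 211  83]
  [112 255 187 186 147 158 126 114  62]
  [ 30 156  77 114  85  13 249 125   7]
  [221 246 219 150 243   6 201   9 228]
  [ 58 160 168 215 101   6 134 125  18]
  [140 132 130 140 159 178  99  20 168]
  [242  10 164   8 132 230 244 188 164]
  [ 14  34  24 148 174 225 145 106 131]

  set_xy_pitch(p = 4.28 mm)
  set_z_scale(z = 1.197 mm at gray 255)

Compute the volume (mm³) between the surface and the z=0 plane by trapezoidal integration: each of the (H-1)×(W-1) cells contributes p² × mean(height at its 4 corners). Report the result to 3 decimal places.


1193.438

height_mm = gray/255 × 1.197; cell vol = 4.28² × mean(4 corners)
unit = 4.28² × 1.197 / (4×255) = 0.0214972 mm³ per gray-sum
row 0: Σ corner-gray over 8 cells = 3573  → 76.8094
row 1: Σ corner-gray over 8 cells = 3924  → 84.3549
row 2: Σ corner-gray over 8 cells = 3662  → 78.7227
row 3: Σ corner-gray over 8 cells = 3895  → 83.7315
row 4: Σ corner-gray over 8 cells = 5338  → 114.7520
row 5: Σ corner-gray over 8 cells = 4993  → 107.3354
row 6: Σ corner-gray over 8 cells = 4658  → 100.1339
row 7: Σ corner-gray over 8 cells = 4195  → 90.1807
row 8: Σ corner-gray over 8 cells = 4272  → 91.8360
row 9: Σ corner-gray over 8 cells = 4491  → 96.5438
row 10: Σ corner-gray over 8 cells = 3918  → 84.2260
row 11: Σ corner-gray over 8 cells = 4382  → 94.2006
row 12: Σ corner-gray over 8 cells = 4215  → 90.6106
Σ rows: total corner-gray = 55516  → 1193.4375 mm³


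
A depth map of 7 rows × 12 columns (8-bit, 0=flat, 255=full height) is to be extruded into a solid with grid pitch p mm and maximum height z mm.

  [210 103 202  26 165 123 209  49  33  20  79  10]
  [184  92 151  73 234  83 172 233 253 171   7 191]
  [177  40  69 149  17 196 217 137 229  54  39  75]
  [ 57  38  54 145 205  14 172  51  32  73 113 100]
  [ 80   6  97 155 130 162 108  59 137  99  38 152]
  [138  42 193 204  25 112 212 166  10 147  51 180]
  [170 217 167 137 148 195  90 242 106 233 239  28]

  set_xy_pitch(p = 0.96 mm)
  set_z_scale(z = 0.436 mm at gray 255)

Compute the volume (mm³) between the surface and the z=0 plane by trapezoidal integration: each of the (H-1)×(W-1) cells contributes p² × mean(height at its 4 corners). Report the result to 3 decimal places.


12.337

height_mm = gray/255 × 0.436; cell vol = 0.96² × mean(4 corners)
unit = 0.96² × 0.436 / (4×255) = 0.000393939 mm³ per gray-sum
row 0: Σ corner-gray over 11 cells = 5551  → 2.1868
row 1: Σ corner-gray over 11 cells = 5859  → 2.3081
row 2: Σ corner-gray over 11 cells = 4497  → 1.7715
row 3: Σ corner-gray over 11 cells = 4165  → 1.6408
row 4: Σ corner-gray over 11 cells = 4856  → 1.9130
row 5: Σ corner-gray over 11 cells = 6388  → 2.5165
Σ rows: total corner-gray = 31316  → 12.3366 mm³


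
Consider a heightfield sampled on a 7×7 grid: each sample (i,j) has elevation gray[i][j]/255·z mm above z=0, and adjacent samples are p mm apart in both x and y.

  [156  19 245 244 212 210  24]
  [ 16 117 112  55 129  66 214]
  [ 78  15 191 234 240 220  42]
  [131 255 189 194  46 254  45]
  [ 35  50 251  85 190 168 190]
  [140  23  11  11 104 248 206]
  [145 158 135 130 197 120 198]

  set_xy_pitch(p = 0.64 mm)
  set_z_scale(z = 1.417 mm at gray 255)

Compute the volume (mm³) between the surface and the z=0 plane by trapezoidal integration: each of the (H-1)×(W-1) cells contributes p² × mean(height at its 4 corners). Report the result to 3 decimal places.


11.317

height_mm = gray/255 × 1.417; cell vol = 0.64² × mean(4 corners)
unit = 0.64² × 1.417 / (4×255) = 0.000569023 mm³ per gray-sum
row 0: Σ corner-gray over 6 cells = 3228  → 1.8368
row 1: Σ corner-gray over 6 cells = 3108  → 1.7685
row 2: Σ corner-gray over 6 cells = 3972  → 2.2602
row 3: Σ corner-gray over 6 cells = 3765  → 2.1424
row 4: Σ corner-gray over 6 cells = 2853  → 1.6234
row 5: Σ corner-gray over 6 cells = 2963  → 1.6860
Σ rows: total corner-gray = 19889  → 11.3173 mm³


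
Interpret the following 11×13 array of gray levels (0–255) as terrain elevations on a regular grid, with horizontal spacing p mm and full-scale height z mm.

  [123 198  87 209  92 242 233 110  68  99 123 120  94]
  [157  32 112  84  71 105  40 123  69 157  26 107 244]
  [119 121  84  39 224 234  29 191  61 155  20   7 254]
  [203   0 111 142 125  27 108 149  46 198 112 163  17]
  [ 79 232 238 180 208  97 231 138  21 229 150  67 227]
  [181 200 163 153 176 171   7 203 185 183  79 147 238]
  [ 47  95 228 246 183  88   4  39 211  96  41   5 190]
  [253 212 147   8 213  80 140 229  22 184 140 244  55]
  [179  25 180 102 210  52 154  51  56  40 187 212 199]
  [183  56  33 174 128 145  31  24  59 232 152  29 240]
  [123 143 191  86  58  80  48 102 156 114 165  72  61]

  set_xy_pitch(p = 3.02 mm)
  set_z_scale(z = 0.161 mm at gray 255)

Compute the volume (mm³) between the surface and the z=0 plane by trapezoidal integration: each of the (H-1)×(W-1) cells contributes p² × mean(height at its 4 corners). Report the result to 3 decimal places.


86.075

height_mm = gray/255 × 0.161; cell vol = 3.02² × mean(4 corners)
unit = 3.02² × 0.161 / (4×255) = 0.00143959 mm³ per gray-sum
row 0: Σ corner-gray over 12 cells = 5632  → 8.1078
row 1: Σ corner-gray over 12 cells = 4956  → 7.1346
row 2: Σ corner-gray over 12 cells = 5285  → 7.6082
row 3: Σ corner-gray over 12 cells = 6470  → 9.3142
row 4: Σ corner-gray over 12 cells = 7641  → 10.9999
row 5: Σ corner-gray over 12 cells = 6462  → 9.3026
row 6: Σ corner-gray over 12 cells = 6255  → 9.0047
row 7: Σ corner-gray over 12 cells = 6462  → 9.3026
row 8: Σ corner-gray over 12 cells = 5465  → 7.8674
row 9: Σ corner-gray over 12 cells = 5163  → 7.4326
Σ rows: total corner-gray = 59791  → 86.0747 mm³


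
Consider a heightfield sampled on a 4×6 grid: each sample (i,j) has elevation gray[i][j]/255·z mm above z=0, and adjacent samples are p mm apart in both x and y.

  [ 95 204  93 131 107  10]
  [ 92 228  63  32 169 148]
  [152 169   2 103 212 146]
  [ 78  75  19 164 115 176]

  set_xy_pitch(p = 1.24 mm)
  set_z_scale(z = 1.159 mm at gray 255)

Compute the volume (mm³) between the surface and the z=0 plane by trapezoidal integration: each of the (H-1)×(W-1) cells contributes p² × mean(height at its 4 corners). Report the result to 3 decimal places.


12.515

height_mm = gray/255 × 1.159; cell vol = 1.24² × mean(4 corners)
unit = 1.24² × 1.159 / (4×255) = 0.00174714 mm³ per gray-sum
row 0: Σ corner-gray over 5 cells = 2399  → 4.1914
row 1: Σ corner-gray over 5 cells = 2494  → 4.3574
row 2: Σ corner-gray over 5 cells = 2270  → 3.9660
Σ rows: total corner-gray = 7163  → 12.5147 mm³


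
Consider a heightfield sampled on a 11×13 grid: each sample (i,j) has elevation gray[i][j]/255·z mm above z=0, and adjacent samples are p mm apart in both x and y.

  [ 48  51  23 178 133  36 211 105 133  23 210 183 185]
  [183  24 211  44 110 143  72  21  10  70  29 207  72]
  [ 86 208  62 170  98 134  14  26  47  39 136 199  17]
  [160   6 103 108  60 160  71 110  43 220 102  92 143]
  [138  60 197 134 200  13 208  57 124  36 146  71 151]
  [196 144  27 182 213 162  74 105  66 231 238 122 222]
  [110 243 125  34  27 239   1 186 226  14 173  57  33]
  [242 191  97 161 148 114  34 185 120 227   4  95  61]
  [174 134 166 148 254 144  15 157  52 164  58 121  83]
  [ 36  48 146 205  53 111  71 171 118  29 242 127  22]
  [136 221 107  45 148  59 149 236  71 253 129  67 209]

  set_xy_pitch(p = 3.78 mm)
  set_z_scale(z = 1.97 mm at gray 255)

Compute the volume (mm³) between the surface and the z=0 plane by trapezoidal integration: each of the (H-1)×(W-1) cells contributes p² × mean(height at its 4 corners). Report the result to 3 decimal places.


height_mm = gray/255 × 1.97; cell vol = 3.78² × mean(4 corners)
unit = 3.78² × 1.97 / (4×255) = 0.0275962 mm³ per gray-sum
row 0: Σ corner-gray over 12 cells = 4942  → 136.3805
row 1: Σ corner-gray over 12 cells = 4506  → 124.3486
row 2: Σ corner-gray over 12 cells = 4822  → 133.0690
row 3: Σ corner-gray over 12 cells = 5234  → 144.4386
row 4: Σ corner-gray over 12 cells = 6327  → 174.6013
row 5: Σ corner-gray over 12 cells = 6339  → 174.9325
row 6: Σ corner-gray over 12 cells = 5848  → 161.3827
row 7: Σ corner-gray over 12 cells = 6138  → 169.3856
row 8: Σ corner-gray over 12 cells = 5783  → 159.5890
row 9: Σ corner-gray over 12 cells = 6015  → 165.9913
Σ rows: total corner-gray = 55954  → 1544.1191 mm³

1544.119


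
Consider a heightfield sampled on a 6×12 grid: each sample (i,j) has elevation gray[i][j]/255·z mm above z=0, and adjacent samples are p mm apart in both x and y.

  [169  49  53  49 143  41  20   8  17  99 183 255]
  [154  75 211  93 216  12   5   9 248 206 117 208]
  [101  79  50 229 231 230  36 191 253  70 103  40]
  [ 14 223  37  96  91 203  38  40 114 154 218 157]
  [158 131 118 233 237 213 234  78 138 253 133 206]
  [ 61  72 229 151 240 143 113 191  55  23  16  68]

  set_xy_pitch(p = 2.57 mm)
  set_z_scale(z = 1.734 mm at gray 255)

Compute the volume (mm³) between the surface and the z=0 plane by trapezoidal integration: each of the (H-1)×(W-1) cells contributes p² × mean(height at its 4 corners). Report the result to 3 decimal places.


height_mm = gray/255 × 1.734; cell vol = 2.57² × mean(4 corners)
unit = 2.57² × 1.734 / (4×255) = 0.0112283 mm³ per gray-sum
row 0: Σ corner-gray over 11 cells = 4494  → 50.4601
row 1: Σ corner-gray over 11 cells = 5831  → 65.4724
row 2: Σ corner-gray over 11 cells = 5684  → 63.8218
row 3: Σ corner-gray over 11 cells = 6499  → 72.9729
row 4: Σ corner-gray over 11 cells = 6495  → 72.9280
Σ rows: total corner-gray = 29003  → 325.6553 mm³

325.655


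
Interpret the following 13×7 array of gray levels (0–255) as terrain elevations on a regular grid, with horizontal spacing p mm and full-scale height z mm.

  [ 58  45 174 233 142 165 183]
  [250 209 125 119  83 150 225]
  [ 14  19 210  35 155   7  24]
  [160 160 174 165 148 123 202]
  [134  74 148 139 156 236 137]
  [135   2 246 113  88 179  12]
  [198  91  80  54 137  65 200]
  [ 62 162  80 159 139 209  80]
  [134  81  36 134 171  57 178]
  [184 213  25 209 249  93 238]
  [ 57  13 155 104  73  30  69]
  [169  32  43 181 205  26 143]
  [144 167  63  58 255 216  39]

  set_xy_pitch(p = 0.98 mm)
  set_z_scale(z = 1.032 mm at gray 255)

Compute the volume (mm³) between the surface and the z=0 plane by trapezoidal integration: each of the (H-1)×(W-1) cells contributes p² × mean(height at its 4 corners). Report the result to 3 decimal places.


34.734

height_mm = gray/255 × 1.032; cell vol = 0.98² × mean(4 corners)
unit = 0.98² × 1.032 / (4×255) = 0.000971699 mm³ per gray-sum
row 0: Σ corner-gray over 6 cells = 3606  → 3.5039
row 1: Σ corner-gray over 6 cells = 2737  → 2.6595
row 2: Σ corner-gray over 6 cells = 2792  → 2.7130
row 3: Σ corner-gray over 6 cells = 3679  → 3.5749
row 4: Σ corner-gray over 6 cells = 3180  → 3.0900
row 5: Σ corner-gray over 6 cells = 2655  → 2.5799
row 6: Σ corner-gray over 6 cells = 2892  → 2.8102
row 7: Σ corner-gray over 6 cells = 2910  → 2.8276
row 8: Σ corner-gray over 6 cells = 3270  → 3.1775
row 9: Σ corner-gray over 6 cells = 2876  → 2.7946
row 10: Σ corner-gray over 6 cells = 2162  → 2.1008
row 11: Σ corner-gray over 6 cells = 2987  → 2.9025
Σ rows: total corner-gray = 35746  → 34.7343 mm³


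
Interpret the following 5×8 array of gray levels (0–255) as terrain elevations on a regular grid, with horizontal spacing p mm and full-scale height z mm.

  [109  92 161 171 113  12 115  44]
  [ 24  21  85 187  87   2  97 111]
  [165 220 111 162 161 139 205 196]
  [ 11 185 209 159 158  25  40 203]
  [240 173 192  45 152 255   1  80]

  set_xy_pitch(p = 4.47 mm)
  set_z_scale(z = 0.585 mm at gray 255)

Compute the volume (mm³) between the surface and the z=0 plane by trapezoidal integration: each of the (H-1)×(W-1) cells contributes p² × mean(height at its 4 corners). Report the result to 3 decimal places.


158.934

height_mm = gray/255 × 0.585; cell vol = 4.47² × mean(4 corners)
unit = 4.47² × 0.585 / (4×255) = 0.0114596 mm³ per gray-sum
row 0: Σ corner-gray over 7 cells = 2574  → 29.4971
row 1: Σ corner-gray over 7 cells = 3450  → 39.5357
row 2: Σ corner-gray over 7 cells = 4123  → 47.2481
row 3: Σ corner-gray over 7 cells = 3722  → 42.6528
Σ rows: total corner-gray = 13869  → 158.9337 mm³


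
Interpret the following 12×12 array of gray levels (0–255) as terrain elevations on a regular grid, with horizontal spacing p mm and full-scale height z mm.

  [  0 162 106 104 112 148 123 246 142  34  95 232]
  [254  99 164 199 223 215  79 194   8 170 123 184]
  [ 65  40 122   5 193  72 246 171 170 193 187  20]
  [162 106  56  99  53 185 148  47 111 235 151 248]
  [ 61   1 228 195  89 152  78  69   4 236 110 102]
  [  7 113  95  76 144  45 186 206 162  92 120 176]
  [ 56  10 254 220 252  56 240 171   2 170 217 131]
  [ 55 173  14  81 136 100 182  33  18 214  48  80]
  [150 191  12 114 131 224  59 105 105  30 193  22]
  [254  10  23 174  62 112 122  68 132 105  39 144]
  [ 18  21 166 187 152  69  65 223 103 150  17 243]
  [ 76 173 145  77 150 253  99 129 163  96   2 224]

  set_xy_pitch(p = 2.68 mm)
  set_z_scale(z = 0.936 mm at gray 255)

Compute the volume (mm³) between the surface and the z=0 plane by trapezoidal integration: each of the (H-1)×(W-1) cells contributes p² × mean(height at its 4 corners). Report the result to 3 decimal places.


391.460

height_mm = gray/255 × 0.936; cell vol = 2.68² × mean(4 corners)
unit = 2.68² × 0.936 / (4×255) = 0.00659091 mm³ per gray-sum
row 0: Σ corner-gray over 11 cells = 6162  → 40.6132
row 1: Σ corner-gray over 11 cells = 6269  → 41.3184
row 2: Σ corner-gray over 11 cells = 5675  → 37.4034
row 3: Σ corner-gray over 11 cells = 5279  → 34.7934
row 4: Σ corner-gray over 11 cells = 5148  → 33.9300
row 5: Σ corner-gray over 11 cells = 6032  → 39.7564
row 6: Σ corner-gray over 11 cells = 5504  → 36.2764
row 7: Σ corner-gray over 11 cells = 4633  → 30.5357
row 8: Σ corner-gray over 11 cells = 4592  → 30.2655
row 9: Σ corner-gray over 11 cells = 4659  → 30.7070
row 10: Σ corner-gray over 11 cells = 5441  → 35.8611
Σ rows: total corner-gray = 59394  → 391.4604 mm³


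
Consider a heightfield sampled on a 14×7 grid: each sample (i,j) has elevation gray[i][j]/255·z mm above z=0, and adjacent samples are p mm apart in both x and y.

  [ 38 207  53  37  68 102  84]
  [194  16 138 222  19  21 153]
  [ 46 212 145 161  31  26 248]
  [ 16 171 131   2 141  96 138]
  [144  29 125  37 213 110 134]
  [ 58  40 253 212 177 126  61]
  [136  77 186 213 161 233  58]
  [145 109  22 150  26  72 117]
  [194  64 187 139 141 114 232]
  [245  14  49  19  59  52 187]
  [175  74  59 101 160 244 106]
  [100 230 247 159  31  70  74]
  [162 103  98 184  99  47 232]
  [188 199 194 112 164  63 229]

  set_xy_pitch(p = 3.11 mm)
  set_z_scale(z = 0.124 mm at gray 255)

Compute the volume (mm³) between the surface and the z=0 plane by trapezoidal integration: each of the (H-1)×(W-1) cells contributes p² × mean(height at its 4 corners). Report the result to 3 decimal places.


43.547

height_mm = gray/255 × 0.124; cell vol = 3.11² × mean(4 corners)
unit = 3.11² × 0.124 / (4×255) = 0.00117582 mm³ per gray-sum
row 0: Σ corner-gray over 6 cells = 2235  → 2.6280
row 1: Σ corner-gray over 6 cells = 2623  → 3.0842
row 2: Σ corner-gray over 6 cells = 2680  → 3.1512
row 3: Σ corner-gray over 6 cells = 2542  → 2.9889
row 4: Σ corner-gray over 6 cells = 3041  → 3.5757
row 5: Σ corner-gray over 6 cells = 3669  → 4.3141
row 6: Σ corner-gray over 6 cells = 2954  → 3.4734
row 7: Σ corner-gray over 6 cells = 2736  → 3.2171
row 8: Σ corner-gray over 6 cells = 2534  → 2.9795
row 9: Σ corner-gray over 6 cells = 2375  → 2.7926
row 10: Σ corner-gray over 6 cells = 3205  → 3.7685
row 11: Σ corner-gray over 6 cells = 3104  → 3.6498
row 12: Σ corner-gray over 6 cells = 3337  → 3.9237
Σ rows: total corner-gray = 37035  → 43.5466 mm³


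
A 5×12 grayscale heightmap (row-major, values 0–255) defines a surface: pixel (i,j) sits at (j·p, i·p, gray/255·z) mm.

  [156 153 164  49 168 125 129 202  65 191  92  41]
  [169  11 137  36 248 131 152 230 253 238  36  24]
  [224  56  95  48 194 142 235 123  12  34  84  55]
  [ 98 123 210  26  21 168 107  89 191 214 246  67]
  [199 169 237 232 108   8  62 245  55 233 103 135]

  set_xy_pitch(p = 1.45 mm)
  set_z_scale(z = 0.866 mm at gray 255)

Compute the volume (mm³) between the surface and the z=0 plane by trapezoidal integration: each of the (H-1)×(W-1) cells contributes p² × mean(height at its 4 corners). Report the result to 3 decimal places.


40.958

height_mm = gray/255 × 0.866; cell vol = 1.45² × mean(4 corners)
unit = 1.45² × 0.866 / (4×255) = 0.00178506 mm³ per gray-sum
row 0: Σ corner-gray over 11 cells = 6010  → 10.7282
row 1: Σ corner-gray over 11 cells = 5462  → 9.7500
row 2: Σ corner-gray over 11 cells = 5280  → 9.4251
row 3: Σ corner-gray over 11 cells = 6193  → 11.0549
Σ rows: total corner-gray = 22945  → 40.9583 mm³


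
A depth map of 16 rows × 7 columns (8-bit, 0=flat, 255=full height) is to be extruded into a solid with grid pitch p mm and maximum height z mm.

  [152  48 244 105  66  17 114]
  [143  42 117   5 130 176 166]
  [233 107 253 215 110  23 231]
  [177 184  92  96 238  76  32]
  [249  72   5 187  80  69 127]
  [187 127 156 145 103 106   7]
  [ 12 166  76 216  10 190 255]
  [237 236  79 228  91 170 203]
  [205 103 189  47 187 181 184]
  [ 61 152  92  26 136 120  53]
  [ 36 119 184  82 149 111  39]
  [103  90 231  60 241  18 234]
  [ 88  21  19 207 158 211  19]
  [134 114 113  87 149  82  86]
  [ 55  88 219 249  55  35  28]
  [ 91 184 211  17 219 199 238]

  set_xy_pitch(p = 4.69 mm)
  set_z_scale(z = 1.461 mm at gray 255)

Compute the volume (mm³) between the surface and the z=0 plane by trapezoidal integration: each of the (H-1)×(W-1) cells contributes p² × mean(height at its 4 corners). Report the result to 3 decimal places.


1423.670

height_mm = gray/255 × 1.461; cell vol = 4.69² × mean(4 corners)
unit = 4.69² × 1.461 / (4×255) = 0.0315062 mm³ per gray-sum
row 0: Σ corner-gray over 6 cells = 2475  → 77.9778
row 1: Σ corner-gray over 6 cells = 3129  → 98.5828
row 2: Σ corner-gray over 6 cells = 3461  → 109.0429
row 3: Σ corner-gray over 6 cells = 2783  → 87.6817
row 4: Σ corner-gray over 6 cells = 2670  → 84.1215
row 5: Σ corner-gray over 6 cells = 3051  → 96.1254
row 6: Σ corner-gray over 6 cells = 3631  → 114.3989
row 7: Σ corner-gray over 6 cells = 3851  → 121.3303
row 8: Σ corner-gray over 6 cells = 2969  → 93.5418
row 9: Σ corner-gray over 6 cells = 2531  → 79.7421
row 10: Σ corner-gray over 6 cells = 2982  → 93.9514
row 11: Σ corner-gray over 6 cells = 2956  → 93.1323
row 12: Σ corner-gray over 6 cells = 2649  → 83.4599
row 13: Σ corner-gray over 6 cells = 2685  → 84.5941
row 14: Σ corner-gray over 6 cells = 3364  → 105.9868
Σ rows: total corner-gray = 45187  → 1423.6697 mm³


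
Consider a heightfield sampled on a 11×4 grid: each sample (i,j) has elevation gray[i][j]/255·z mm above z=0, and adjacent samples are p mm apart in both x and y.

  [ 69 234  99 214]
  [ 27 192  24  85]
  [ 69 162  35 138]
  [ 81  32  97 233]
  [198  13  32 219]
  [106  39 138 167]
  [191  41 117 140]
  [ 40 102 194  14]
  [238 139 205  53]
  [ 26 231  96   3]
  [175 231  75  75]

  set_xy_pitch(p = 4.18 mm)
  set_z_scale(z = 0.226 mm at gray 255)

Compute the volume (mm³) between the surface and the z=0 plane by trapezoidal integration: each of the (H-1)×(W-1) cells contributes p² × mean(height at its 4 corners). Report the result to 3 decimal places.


51.965

height_mm = gray/255 × 0.226; cell vol = 4.18² × mean(4 corners)
unit = 4.18² × 0.226 / (4×255) = 0.00387134 mm³ per gray-sum
row 0: Σ corner-gray over 3 cells = 1493  → 5.7799
row 1: Σ corner-gray over 3 cells = 1145  → 4.4327
row 2: Σ corner-gray over 3 cells = 1173  → 4.5411
row 3: Σ corner-gray over 3 cells = 1079  → 4.1772
row 4: Σ corner-gray over 3 cells = 1134  → 4.3901
row 5: Σ corner-gray over 3 cells = 1274  → 4.9321
row 6: Σ corner-gray over 3 cells = 1293  → 5.0056
row 7: Σ corner-gray over 3 cells = 1625  → 6.2909
row 8: Σ corner-gray over 3 cells = 1662  → 6.4342
row 9: Σ corner-gray over 3 cells = 1545  → 5.9812
Σ rows: total corner-gray = 13423  → 51.9649 mm³


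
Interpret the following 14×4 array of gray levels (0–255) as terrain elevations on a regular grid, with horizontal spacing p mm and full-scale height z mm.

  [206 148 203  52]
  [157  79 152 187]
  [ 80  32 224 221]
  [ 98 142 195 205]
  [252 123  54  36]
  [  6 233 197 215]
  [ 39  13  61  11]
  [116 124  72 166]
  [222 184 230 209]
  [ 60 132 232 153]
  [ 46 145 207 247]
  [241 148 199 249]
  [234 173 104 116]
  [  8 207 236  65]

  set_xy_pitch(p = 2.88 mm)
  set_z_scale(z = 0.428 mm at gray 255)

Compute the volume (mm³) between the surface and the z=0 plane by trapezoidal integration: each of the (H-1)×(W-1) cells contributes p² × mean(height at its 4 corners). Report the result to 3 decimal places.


79.600

height_mm = gray/255 × 0.428; cell vol = 2.88² × mean(4 corners)
unit = 2.88² × 0.428 / (4×255) = 0.0034804 mm³ per gray-sum
row 0: Σ corner-gray over 3 cells = 1766  → 6.1464
row 1: Σ corner-gray over 3 cells = 1619  → 5.6348
row 2: Σ corner-gray over 3 cells = 1790  → 6.2299
row 3: Σ corner-gray over 3 cells = 1619  → 5.6348
row 4: Σ corner-gray over 3 cells = 1723  → 5.9967
row 5: Σ corner-gray over 3 cells = 1279  → 4.4514
row 6: Σ corner-gray over 3 cells = 872  → 3.0349
row 7: Σ corner-gray over 3 cells = 1933  → 6.7276
row 8: Σ corner-gray over 3 cells = 2200  → 7.6569
row 9: Σ corner-gray over 3 cells = 1938  → 6.7450
row 10: Σ corner-gray over 3 cells = 2181  → 7.5907
row 11: Σ corner-gray over 3 cells = 2088  → 7.2671
row 12: Σ corner-gray over 3 cells = 1863  → 6.4840
Σ rows: total corner-gray = 22871  → 79.6001 mm³


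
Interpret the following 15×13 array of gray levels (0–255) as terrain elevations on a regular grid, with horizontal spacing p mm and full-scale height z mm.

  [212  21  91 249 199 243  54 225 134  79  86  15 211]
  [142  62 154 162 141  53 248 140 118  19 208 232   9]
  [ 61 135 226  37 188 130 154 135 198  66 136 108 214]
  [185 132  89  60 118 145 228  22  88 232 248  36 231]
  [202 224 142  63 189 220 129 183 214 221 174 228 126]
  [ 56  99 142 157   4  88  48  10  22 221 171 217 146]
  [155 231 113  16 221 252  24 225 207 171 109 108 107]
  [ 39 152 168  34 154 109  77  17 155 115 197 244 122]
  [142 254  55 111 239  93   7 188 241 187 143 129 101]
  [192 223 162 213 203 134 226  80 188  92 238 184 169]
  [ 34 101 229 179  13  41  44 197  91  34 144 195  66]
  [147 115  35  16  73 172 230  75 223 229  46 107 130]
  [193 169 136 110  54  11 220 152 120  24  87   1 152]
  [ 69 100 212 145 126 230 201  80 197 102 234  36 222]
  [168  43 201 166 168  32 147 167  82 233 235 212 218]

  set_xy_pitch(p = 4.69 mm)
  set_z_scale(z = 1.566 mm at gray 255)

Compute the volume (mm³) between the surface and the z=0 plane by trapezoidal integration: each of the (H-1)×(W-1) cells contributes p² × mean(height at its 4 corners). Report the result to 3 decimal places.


height_mm = gray/255 × 1.566; cell vol = 4.69² × mean(4 corners)
unit = 4.69² × 1.566 / (4×255) = 0.0337705 mm³ per gray-sum
row 0: Σ corner-gray over 12 cells = 6440  → 217.4819
row 1: Σ corner-gray over 12 cells = 6526  → 220.3862
row 2: Σ corner-gray over 12 cells = 6513  → 219.9472
row 3: Σ corner-gray over 12 cells = 7514  → 253.7514
row 4: Σ corner-gray over 12 cells = 6862  → 231.7331
row 5: Σ corner-gray over 12 cells = 6176  → 208.5665
row 6: Σ corner-gray over 12 cells = 6621  → 223.5944
row 7: Σ corner-gray over 12 cells = 6542  → 220.9265
row 8: Σ corner-gray over 12 cells = 7784  → 262.8694
row 9: Σ corner-gray over 12 cells = 6883  → 232.4422
row 10: Σ corner-gray over 12 cells = 5555  → 187.5950
row 11: Σ corner-gray over 12 cells = 5432  → 183.4413
row 12: Σ corner-gray over 12 cells = 6130  → 207.0131
row 13: Σ corner-gray over 12 cells = 7375  → 249.0573
Σ rows: total corner-gray = 92353  → 3118.8054 mm³

3118.805


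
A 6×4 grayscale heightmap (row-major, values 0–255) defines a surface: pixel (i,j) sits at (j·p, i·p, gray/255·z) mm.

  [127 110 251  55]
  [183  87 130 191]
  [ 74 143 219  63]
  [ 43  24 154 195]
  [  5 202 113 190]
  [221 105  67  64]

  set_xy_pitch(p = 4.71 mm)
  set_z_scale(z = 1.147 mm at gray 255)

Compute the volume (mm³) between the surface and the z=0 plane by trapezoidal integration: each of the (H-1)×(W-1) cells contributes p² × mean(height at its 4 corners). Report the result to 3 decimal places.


192.311

height_mm = gray/255 × 1.147; cell vol = 4.71² × mean(4 corners)
unit = 4.71² × 1.147 / (4×255) = 0.0249462 mm³ per gray-sum
row 0: Σ corner-gray over 3 cells = 1712  → 42.7080
row 1: Σ corner-gray over 3 cells = 1669  → 41.6353
row 2: Σ corner-gray over 3 cells = 1455  → 36.2968
row 3: Σ corner-gray over 3 cells = 1419  → 35.3987
row 4: Σ corner-gray over 3 cells = 1454  → 36.2718
Σ rows: total corner-gray = 7709  → 192.3105 mm³


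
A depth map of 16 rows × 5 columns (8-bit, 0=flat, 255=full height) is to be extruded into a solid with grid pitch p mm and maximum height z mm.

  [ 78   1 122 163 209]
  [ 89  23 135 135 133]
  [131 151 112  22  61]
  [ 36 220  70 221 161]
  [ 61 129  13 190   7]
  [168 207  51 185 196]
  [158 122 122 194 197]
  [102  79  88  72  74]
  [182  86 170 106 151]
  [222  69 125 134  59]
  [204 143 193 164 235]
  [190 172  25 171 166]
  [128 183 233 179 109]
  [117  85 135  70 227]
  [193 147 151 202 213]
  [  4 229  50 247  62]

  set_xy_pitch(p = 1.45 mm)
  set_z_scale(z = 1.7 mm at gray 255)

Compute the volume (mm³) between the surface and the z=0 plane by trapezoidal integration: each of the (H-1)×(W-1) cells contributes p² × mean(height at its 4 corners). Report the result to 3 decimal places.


height_mm = gray/255 × 1.7; cell vol = 1.45² × mean(4 corners)
unit = 1.45² × 1.7 / (4×255) = 0.00350417 mm³ per gray-sum
row 0: Σ corner-gray over 4 cells = 1667  → 5.8414
row 1: Σ corner-gray over 4 cells = 1570  → 5.5015
row 2: Σ corner-gray over 4 cells = 1981  → 6.9418
row 3: Σ corner-gray over 4 cells = 1951  → 6.8366
row 4: Σ corner-gray over 4 cells = 1982  → 6.9453
row 5: Σ corner-gray over 4 cells = 2481  → 8.6938
row 6: Σ corner-gray over 4 cells = 1885  → 6.6054
row 7: Σ corner-gray over 4 cells = 1711  → 5.9956
row 8: Σ corner-gray over 4 cells = 1994  → 6.9873
row 9: Σ corner-gray over 4 cells = 2376  → 8.3259
row 10: Σ corner-gray over 4 cells = 2531  → 8.8690
row 11: Σ corner-gray over 4 cells = 2519  → 8.8270
row 12: Σ corner-gray over 4 cells = 2351  → 8.2383
row 13: Σ corner-gray over 4 cells = 2330  → 8.1647
row 14: Σ corner-gray over 4 cells = 2524  → 8.8445
Σ rows: total corner-gray = 31853  → 111.6182 mm³

111.618


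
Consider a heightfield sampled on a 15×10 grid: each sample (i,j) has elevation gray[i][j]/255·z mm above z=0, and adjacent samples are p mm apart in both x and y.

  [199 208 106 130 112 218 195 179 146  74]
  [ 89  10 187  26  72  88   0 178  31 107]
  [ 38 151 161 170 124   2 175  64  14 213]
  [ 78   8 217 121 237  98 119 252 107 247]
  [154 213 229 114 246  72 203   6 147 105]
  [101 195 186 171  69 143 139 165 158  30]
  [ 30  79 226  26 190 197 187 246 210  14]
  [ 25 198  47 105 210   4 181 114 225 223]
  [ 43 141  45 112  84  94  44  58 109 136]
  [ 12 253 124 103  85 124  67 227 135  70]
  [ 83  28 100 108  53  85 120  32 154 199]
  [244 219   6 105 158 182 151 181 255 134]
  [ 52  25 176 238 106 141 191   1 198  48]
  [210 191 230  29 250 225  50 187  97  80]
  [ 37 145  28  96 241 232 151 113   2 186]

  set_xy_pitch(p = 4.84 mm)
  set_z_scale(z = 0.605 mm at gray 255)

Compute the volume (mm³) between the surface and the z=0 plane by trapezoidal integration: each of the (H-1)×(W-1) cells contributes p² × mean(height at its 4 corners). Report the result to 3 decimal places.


height_mm = gray/255 × 0.605; cell vol = 4.84² × mean(4 corners)
unit = 4.84² × 0.605 / (4×255) = 0.0138946 mm³ per gray-sum
row 0: Σ corner-gray over 9 cells = 4241  → 58.9270
row 1: Σ corner-gray over 9 cells = 3353  → 46.5886
row 2: Σ corner-gray over 9 cells = 4616  → 64.1375
row 3: Σ corner-gray over 9 cells = 5362  → 74.5028
row 4: Σ corner-gray over 9 cells = 5302  → 73.6691
row 5: Σ corner-gray over 9 cells = 5349  → 74.3222
row 6: Σ corner-gray over 9 cells = 5182  → 72.0018
row 7: Σ corner-gray over 9 cells = 3969  → 55.1477
row 8: Σ corner-gray over 9 cells = 3871  → 53.7860
row 9: Σ corner-gray over 9 cells = 3960  → 55.0226
row 10: Σ corner-gray over 9 cells = 4534  → 62.9981
row 11: Σ corner-gray over 9 cells = 5144  → 71.4738
row 12: Σ corner-gray over 9 cells = 5060  → 70.3067
row 13: Σ corner-gray over 9 cells = 5047  → 70.1260
Σ rows: total corner-gray = 64990  → 903.0098 mm³

903.010


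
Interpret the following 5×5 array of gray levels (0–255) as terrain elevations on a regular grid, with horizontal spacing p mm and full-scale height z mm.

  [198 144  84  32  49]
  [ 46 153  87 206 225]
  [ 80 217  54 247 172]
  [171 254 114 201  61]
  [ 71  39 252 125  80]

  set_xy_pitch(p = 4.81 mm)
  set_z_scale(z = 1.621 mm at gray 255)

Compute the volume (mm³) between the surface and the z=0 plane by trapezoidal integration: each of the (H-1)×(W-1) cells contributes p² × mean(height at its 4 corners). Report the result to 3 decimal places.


height_mm = gray/255 × 1.621; cell vol = 4.81² × mean(4 corners)
unit = 4.81² × 1.621 / (4×255) = 0.0367683 mm³ per gray-sum
row 0: Σ corner-gray over 4 cells = 1930  → 70.9627
row 1: Σ corner-gray over 4 cells = 2451  → 90.1190
row 2: Σ corner-gray over 4 cells = 2658  → 97.7300
row 3: Σ corner-gray over 4 cells = 2353  → 86.5157
Σ rows: total corner-gray = 9392  → 345.3274 mm³

345.327


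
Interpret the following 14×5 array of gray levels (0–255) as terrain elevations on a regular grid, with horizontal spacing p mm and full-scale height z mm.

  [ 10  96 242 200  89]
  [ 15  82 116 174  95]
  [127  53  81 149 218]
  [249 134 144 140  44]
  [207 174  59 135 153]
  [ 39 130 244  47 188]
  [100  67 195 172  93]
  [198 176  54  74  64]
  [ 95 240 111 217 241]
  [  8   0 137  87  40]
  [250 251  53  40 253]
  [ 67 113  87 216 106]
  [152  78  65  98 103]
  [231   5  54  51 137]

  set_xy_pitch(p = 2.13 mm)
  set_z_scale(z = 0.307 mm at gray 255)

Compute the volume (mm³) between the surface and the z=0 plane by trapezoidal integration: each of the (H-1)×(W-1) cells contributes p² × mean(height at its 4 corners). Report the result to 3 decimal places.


height_mm = gray/255 × 0.307; cell vol = 2.13² × mean(4 corners)
unit = 2.13² × 0.307 / (4×255) = 0.00136552 mm³ per gray-sum
row 0: Σ corner-gray over 4 cells = 2029  → 2.7706
row 1: Σ corner-gray over 4 cells = 1765  → 2.4101
row 2: Σ corner-gray over 4 cells = 2040  → 2.7857
row 3: Σ corner-gray over 4 cells = 2225  → 3.0383
row 4: Σ corner-gray over 4 cells = 2165  → 2.9563
row 5: Σ corner-gray over 4 cells = 2130  → 2.9086
row 6: Σ corner-gray over 4 cells = 1931  → 2.6368
row 7: Σ corner-gray over 4 cells = 2342  → 3.1980
row 8: Σ corner-gray over 4 cells = 1968  → 2.6873
row 9: Σ corner-gray over 4 cells = 1687  → 2.3036
row 10: Σ corner-gray over 4 cells = 2196  → 2.9987
row 11: Σ corner-gray over 4 cells = 1742  → 2.3787
row 12: Σ corner-gray over 4 cells = 1325  → 1.8093
Σ rows: total corner-gray = 25545  → 34.8822 mm³

34.882
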